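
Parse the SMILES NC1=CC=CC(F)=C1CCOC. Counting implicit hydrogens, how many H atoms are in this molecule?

12

Walk through each heavy atom and fill implicit hydrogens from standard valence (C 4, N 3, O 2, S 2, halogen 1):
  atom 1: N, bond orders sum to 1 (valence 3) → 2 H
  atom 2: C, bond orders sum to 4 (valence 4) → 0 H
  atom 3: C, bond orders sum to 3 (valence 4) → 1 H
  atom 4: C, bond orders sum to 3 (valence 4) → 1 H
  atom 5: C, bond orders sum to 3 (valence 4) → 1 H
  atom 6: C, bond orders sum to 4 (valence 4) → 0 H
  atom 7: F (halogen, monovalent) → 0 H
  atom 8: C, bond orders sum to 4 (valence 4) → 0 H
  atom 9: C, bond orders sum to 2 (valence 4) → 2 H
  atom 10: C, bond orders sum to 2 (valence 4) → 2 H
  atom 11: O, bond orders sum to 2 (valence 2) → 0 H
  atom 12: C, bond orders sum to 1 (valence 4) → 3 H
Total hydrogens: 12.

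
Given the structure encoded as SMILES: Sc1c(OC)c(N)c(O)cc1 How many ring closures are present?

In SMILES, each pair of matching ring-closure digits denotes one ring-closing bond; the number of such bonds equals the number of independent rings.
Ring-closure bonds here: 1.

1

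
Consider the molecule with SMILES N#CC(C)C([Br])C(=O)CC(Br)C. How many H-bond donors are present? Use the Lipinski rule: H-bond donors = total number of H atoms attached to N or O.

0

Donors: find every N or O and count the H atoms it carries.
  atom 1 (N): bond orders sum to 3 → 0 H
  atom 8 (O): bond orders sum to 2 → 0 H
Lipinski HBD = 0.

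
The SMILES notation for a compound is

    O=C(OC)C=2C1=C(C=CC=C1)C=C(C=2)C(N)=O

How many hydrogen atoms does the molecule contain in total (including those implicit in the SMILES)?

Walk through each heavy atom and fill implicit hydrogens from standard valence (C 4, N 3, O 2, S 2, halogen 1):
  atom 1: O, bond orders sum to 2 (valence 2) → 0 H
  atom 2: C, bond orders sum to 4 (valence 4) → 0 H
  atom 3: O, bond orders sum to 2 (valence 2) → 0 H
  atom 4: C, bond orders sum to 1 (valence 4) → 3 H
  atom 5: C, bond orders sum to 4 (valence 4) → 0 H
  atom 6: C, bond orders sum to 4 (valence 4) → 0 H
  atom 7: C, bond orders sum to 4 (valence 4) → 0 H
  atom 8: C, bond orders sum to 3 (valence 4) → 1 H
  atom 9: C, bond orders sum to 3 (valence 4) → 1 H
  atom 10: C, bond orders sum to 3 (valence 4) → 1 H
  atom 11: C, bond orders sum to 3 (valence 4) → 1 H
  atom 12: C, bond orders sum to 3 (valence 4) → 1 H
  atom 13: C, bond orders sum to 4 (valence 4) → 0 H
  atom 14: C, bond orders sum to 3 (valence 4) → 1 H
  atom 15: C, bond orders sum to 4 (valence 4) → 0 H
  atom 16: N, bond orders sum to 1 (valence 3) → 2 H
  atom 17: O, bond orders sum to 2 (valence 2) → 0 H
Total hydrogens: 11.

11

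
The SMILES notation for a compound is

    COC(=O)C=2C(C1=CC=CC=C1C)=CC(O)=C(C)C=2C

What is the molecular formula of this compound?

Walk through each heavy atom and fill implicit hydrogens from standard valence (C 4, N 3, O 2, S 2, halogen 1):
  atom 1: C, bond orders sum to 1 (valence 4) → 3 H
  atom 2: O, bond orders sum to 2 (valence 2) → 0 H
  atom 3: C, bond orders sum to 4 (valence 4) → 0 H
  atom 4: O, bond orders sum to 2 (valence 2) → 0 H
  atom 5: C, bond orders sum to 4 (valence 4) → 0 H
  atom 6: C, bond orders sum to 4 (valence 4) → 0 H
  atom 7: C, bond orders sum to 4 (valence 4) → 0 H
  atom 8: C, bond orders sum to 3 (valence 4) → 1 H
  atom 9: C, bond orders sum to 3 (valence 4) → 1 H
  atom 10: C, bond orders sum to 3 (valence 4) → 1 H
  atom 11: C, bond orders sum to 3 (valence 4) → 1 H
  atom 12: C, bond orders sum to 4 (valence 4) → 0 H
  atom 13: C, bond orders sum to 1 (valence 4) → 3 H
  atom 14: C, bond orders sum to 3 (valence 4) → 1 H
  atom 15: C, bond orders sum to 4 (valence 4) → 0 H
  atom 16: O, bond orders sum to 1 (valence 2) → 1 H
  atom 17: C, bond orders sum to 4 (valence 4) → 0 H
  atom 18: C, bond orders sum to 1 (valence 4) → 3 H
  atom 19: C, bond orders sum to 4 (valence 4) → 0 H
  atom 20: C, bond orders sum to 1 (valence 4) → 3 H
Totals → C:17, H:18, O:3.

C17H18O3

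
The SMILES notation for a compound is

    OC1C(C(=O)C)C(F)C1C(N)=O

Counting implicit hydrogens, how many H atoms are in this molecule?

10

Walk through each heavy atom and fill implicit hydrogens from standard valence (C 4, N 3, O 2, S 2, halogen 1):
  atom 1: O, bond orders sum to 1 (valence 2) → 1 H
  atom 2: C, bond orders sum to 3 (valence 4) → 1 H
  atom 3: C, bond orders sum to 3 (valence 4) → 1 H
  atom 4: C, bond orders sum to 4 (valence 4) → 0 H
  atom 5: O, bond orders sum to 2 (valence 2) → 0 H
  atom 6: C, bond orders sum to 1 (valence 4) → 3 H
  atom 7: C, bond orders sum to 3 (valence 4) → 1 H
  atom 8: F (halogen, monovalent) → 0 H
  atom 9: C, bond orders sum to 3 (valence 4) → 1 H
  atom 10: C, bond orders sum to 4 (valence 4) → 0 H
  atom 11: N, bond orders sum to 1 (valence 3) → 2 H
  atom 12: O, bond orders sum to 2 (valence 2) → 0 H
Total hydrogens: 10.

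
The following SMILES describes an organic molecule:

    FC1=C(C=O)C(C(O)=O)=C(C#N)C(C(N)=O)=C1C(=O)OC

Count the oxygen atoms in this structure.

Scan the SMILES for O atoms (remember two-letter symbols like Cl and Br are single atoms).
Oxygen count: 6.

6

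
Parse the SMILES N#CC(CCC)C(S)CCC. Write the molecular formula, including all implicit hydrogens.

C9H17NS

Walk through each heavy atom and fill implicit hydrogens from standard valence (C 4, N 3, O 2, S 2, halogen 1):
  atom 1: N, bond orders sum to 3 (valence 3) → 0 H
  atom 2: C, bond orders sum to 4 (valence 4) → 0 H
  atom 3: C, bond orders sum to 3 (valence 4) → 1 H
  atom 4: C, bond orders sum to 2 (valence 4) → 2 H
  atom 5: C, bond orders sum to 2 (valence 4) → 2 H
  atom 6: C, bond orders sum to 1 (valence 4) → 3 H
  atom 7: C, bond orders sum to 3 (valence 4) → 1 H
  atom 8: S, bond orders sum to 1 (valence 2) → 1 H
  atom 9: C, bond orders sum to 2 (valence 4) → 2 H
  atom 10: C, bond orders sum to 2 (valence 4) → 2 H
  atom 11: C, bond orders sum to 1 (valence 4) → 3 H
Totals → C:9, H:17, N:1, S:1.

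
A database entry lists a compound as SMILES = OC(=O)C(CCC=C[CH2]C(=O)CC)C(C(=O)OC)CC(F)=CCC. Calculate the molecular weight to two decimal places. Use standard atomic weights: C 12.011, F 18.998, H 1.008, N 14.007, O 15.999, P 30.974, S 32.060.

342.41 g/mol

First, the molecular formula is C18H27FO5 (counting implicit H from valence).
  C: 18 × 12.011 = 216.198
  F: 1 × 18.998 = 18.998
  H: 27 × 1.008 = 27.216
  O: 5 × 15.999 = 79.995
Sum: 18×12.011 + 1×18.998 + 27×1.008 + 5×15.999 = 342.407 → 342.41 g/mol.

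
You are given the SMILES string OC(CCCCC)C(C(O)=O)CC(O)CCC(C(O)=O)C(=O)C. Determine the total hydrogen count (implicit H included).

28

Walk through each heavy atom and fill implicit hydrogens from standard valence (C 4, N 3, O 2, S 2, halogen 1):
  atom 1: O, bond orders sum to 1 (valence 2) → 1 H
  atom 2: C, bond orders sum to 3 (valence 4) → 1 H
  atom 3: C, bond orders sum to 2 (valence 4) → 2 H
  atom 4: C, bond orders sum to 2 (valence 4) → 2 H
  atom 5: C, bond orders sum to 2 (valence 4) → 2 H
  atom 6: C, bond orders sum to 2 (valence 4) → 2 H
  atom 7: C, bond orders sum to 1 (valence 4) → 3 H
  atom 8: C, bond orders sum to 3 (valence 4) → 1 H
  atom 9: C, bond orders sum to 4 (valence 4) → 0 H
  atom 10: O, bond orders sum to 1 (valence 2) → 1 H
  atom 11: O, bond orders sum to 2 (valence 2) → 0 H
  atom 12: C, bond orders sum to 2 (valence 4) → 2 H
  atom 13: C, bond orders sum to 3 (valence 4) → 1 H
  atom 14: O, bond orders sum to 1 (valence 2) → 1 H
  atom 15: C, bond orders sum to 2 (valence 4) → 2 H
  atom 16: C, bond orders sum to 2 (valence 4) → 2 H
  atom 17: C, bond orders sum to 3 (valence 4) → 1 H
  atom 18: C, bond orders sum to 4 (valence 4) → 0 H
  atom 19: O, bond orders sum to 1 (valence 2) → 1 H
  atom 20: O, bond orders sum to 2 (valence 2) → 0 H
  atom 21: C, bond orders sum to 4 (valence 4) → 0 H
  atom 22: O, bond orders sum to 2 (valence 2) → 0 H
  atom 23: C, bond orders sum to 1 (valence 4) → 3 H
Total hydrogens: 28.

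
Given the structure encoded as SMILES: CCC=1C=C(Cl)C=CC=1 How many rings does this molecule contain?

1

In SMILES, each pair of matching ring-closure digits denotes one ring-closing bond; the number of such bonds equals the number of independent rings.
Ring-closure bonds here: 1.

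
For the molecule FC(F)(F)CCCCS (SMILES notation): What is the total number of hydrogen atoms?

9

Walk through each heavy atom and fill implicit hydrogens from standard valence (C 4, N 3, O 2, S 2, halogen 1):
  atom 1: F (halogen, monovalent) → 0 H
  atom 2: C, bond orders sum to 4 (valence 4) → 0 H
  atom 3: F (halogen, monovalent) → 0 H
  atom 4: F (halogen, monovalent) → 0 H
  atom 5: C, bond orders sum to 2 (valence 4) → 2 H
  atom 6: C, bond orders sum to 2 (valence 4) → 2 H
  atom 7: C, bond orders sum to 2 (valence 4) → 2 H
  atom 8: C, bond orders sum to 2 (valence 4) → 2 H
  atom 9: S, bond orders sum to 1 (valence 2) → 1 H
Total hydrogens: 9.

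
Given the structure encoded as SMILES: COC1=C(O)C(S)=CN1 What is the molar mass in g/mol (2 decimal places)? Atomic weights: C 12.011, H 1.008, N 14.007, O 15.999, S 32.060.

First, the molecular formula is C5H7NO2S (counting implicit H from valence).
  C: 5 × 12.011 = 60.055
  H: 7 × 1.008 = 7.056
  N: 1 × 14.007 = 14.007
  O: 2 × 15.999 = 31.998
  S: 1 × 32.060 = 32.060
Sum: 5×12.011 + 7×1.008 + 1×14.007 + 2×15.999 + 1×32.060 = 145.176 → 145.18 g/mol.

145.18 g/mol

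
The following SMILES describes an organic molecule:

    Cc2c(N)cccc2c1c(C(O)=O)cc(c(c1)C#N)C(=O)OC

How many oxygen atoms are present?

Scan the SMILES for O atoms (remember two-letter symbols like Cl and Br are single atoms).
Oxygen count: 4.

4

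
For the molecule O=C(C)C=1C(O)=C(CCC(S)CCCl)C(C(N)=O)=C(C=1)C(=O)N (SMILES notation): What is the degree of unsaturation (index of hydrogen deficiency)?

7

Degree of unsaturation = (number of rings) + (number of π bonds).
Ring closures in the SMILES: 1.
π bonds: 6 double bonds (each 1 DoU) → 6 DoU from unsaturation.
Total DoU = 1 + 6 = 7.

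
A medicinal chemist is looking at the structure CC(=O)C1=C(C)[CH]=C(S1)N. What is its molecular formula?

Walk through each heavy atom and fill implicit hydrogens from standard valence (C 4, N 3, O 2, S 2, halogen 1):
  atom 1: C, bond orders sum to 1 (valence 4) → 3 H
  atom 2: C, bond orders sum to 4 (valence 4) → 0 H
  atom 3: O, bond orders sum to 2 (valence 2) → 0 H
  atom 4: C, bond orders sum to 4 (valence 4) → 0 H
  atom 5: C, bond orders sum to 4 (valence 4) → 0 H
  atom 6: C, bond orders sum to 1 (valence 4) → 3 H
  atom 7: C with explicit H count 1
  atom 8: C, bond orders sum to 4 (valence 4) → 0 H
  atom 9: S, bond orders sum to 2 (valence 2) → 0 H
  atom 10: N, bond orders sum to 1 (valence 3) → 2 H
Totals → C:7, H:9, N:1, O:1, S:1.

C7H9NOS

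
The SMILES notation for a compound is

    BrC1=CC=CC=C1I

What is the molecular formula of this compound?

C6H4BrI

Walk through each heavy atom and fill implicit hydrogens from standard valence (C 4, N 3, O 2, S 2, halogen 1):
  atom 1: Br (halogen, monovalent) → 0 H
  atom 2: C, bond orders sum to 4 (valence 4) → 0 H
  atom 3: C, bond orders sum to 3 (valence 4) → 1 H
  atom 4: C, bond orders sum to 3 (valence 4) → 1 H
  atom 5: C, bond orders sum to 3 (valence 4) → 1 H
  atom 6: C, bond orders sum to 3 (valence 4) → 1 H
  atom 7: C, bond orders sum to 4 (valence 4) → 0 H
  atom 8: I (halogen, monovalent) → 0 H
Totals → C:6, H:4, Br:1, I:1.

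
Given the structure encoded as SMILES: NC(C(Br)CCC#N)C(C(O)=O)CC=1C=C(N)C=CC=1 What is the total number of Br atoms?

Scan the SMILES for Br atoms (remember two-letter symbols like Cl and Br are single atoms).
Bromine count: 1.

1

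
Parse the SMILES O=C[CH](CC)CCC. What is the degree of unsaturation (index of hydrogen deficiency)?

Molecular formula: C7H14O.
DoU = (2C + 2 + N − H − X) / 2, where X is the halogen count and O/S are ignored.
    = (2·7 + 2 + 0 − 14 − 0) / 2 = 2 / 2 = 1.

1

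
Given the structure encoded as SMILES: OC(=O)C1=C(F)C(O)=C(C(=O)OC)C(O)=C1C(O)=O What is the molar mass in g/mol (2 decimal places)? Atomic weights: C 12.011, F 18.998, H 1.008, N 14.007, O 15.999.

274.16 g/mol

First, the molecular formula is C10H7FO8 (counting implicit H from valence).
  C: 10 × 12.011 = 120.110
  F: 1 × 18.998 = 18.998
  H: 7 × 1.008 = 7.056
  O: 8 × 15.999 = 127.992
Sum: 10×12.011 + 1×18.998 + 7×1.008 + 8×15.999 = 274.156 → 274.16 g/mol.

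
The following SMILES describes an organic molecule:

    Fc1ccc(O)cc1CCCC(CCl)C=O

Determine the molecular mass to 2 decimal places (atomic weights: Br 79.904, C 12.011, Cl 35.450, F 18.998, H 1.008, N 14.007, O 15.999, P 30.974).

First, the molecular formula is C12H14ClFO2 (counting implicit H from valence).
  C: 12 × 12.011 = 144.132
  Cl: 1 × 35.450 = 35.450
  F: 1 × 18.998 = 18.998
  H: 14 × 1.008 = 14.112
  O: 2 × 15.999 = 31.998
Sum: 12×12.011 + 1×35.450 + 1×18.998 + 14×1.008 + 2×15.999 = 244.690 → 244.69 g/mol.

244.69 g/mol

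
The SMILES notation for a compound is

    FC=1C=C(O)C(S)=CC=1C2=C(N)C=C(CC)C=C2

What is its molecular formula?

C14H14FNOS

Walk through each heavy atom and fill implicit hydrogens from standard valence (C 4, N 3, O 2, S 2, halogen 1):
  atom 1: F (halogen, monovalent) → 0 H
  atom 2: C, bond orders sum to 4 (valence 4) → 0 H
  atom 3: C, bond orders sum to 3 (valence 4) → 1 H
  atom 4: C, bond orders sum to 4 (valence 4) → 0 H
  atom 5: O, bond orders sum to 1 (valence 2) → 1 H
  atom 6: C, bond orders sum to 4 (valence 4) → 0 H
  atom 7: S, bond orders sum to 1 (valence 2) → 1 H
  atom 8: C, bond orders sum to 3 (valence 4) → 1 H
  atom 9: C, bond orders sum to 4 (valence 4) → 0 H
  atom 10: C, bond orders sum to 4 (valence 4) → 0 H
  atom 11: C, bond orders sum to 4 (valence 4) → 0 H
  atom 12: N, bond orders sum to 1 (valence 3) → 2 H
  atom 13: C, bond orders sum to 3 (valence 4) → 1 H
  atom 14: C, bond orders sum to 4 (valence 4) → 0 H
  atom 15: C, bond orders sum to 2 (valence 4) → 2 H
  atom 16: C, bond orders sum to 1 (valence 4) → 3 H
  atom 17: C, bond orders sum to 3 (valence 4) → 1 H
  atom 18: C, bond orders sum to 3 (valence 4) → 1 H
Totals → C:14, H:14, F:1, N:1, O:1, S:1.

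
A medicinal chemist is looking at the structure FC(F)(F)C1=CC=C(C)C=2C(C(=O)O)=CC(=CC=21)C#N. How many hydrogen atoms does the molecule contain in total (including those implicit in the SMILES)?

Walk through each heavy atom and fill implicit hydrogens from standard valence (C 4, N 3, O 2, S 2, halogen 1):
  atom 1: F (halogen, monovalent) → 0 H
  atom 2: C, bond orders sum to 4 (valence 4) → 0 H
  atom 3: F (halogen, monovalent) → 0 H
  atom 4: F (halogen, monovalent) → 0 H
  atom 5: C, bond orders sum to 4 (valence 4) → 0 H
  atom 6: C, bond orders sum to 3 (valence 4) → 1 H
  atom 7: C, bond orders sum to 3 (valence 4) → 1 H
  atom 8: C, bond orders sum to 4 (valence 4) → 0 H
  atom 9: C, bond orders sum to 1 (valence 4) → 3 H
  atom 10: C, bond orders sum to 4 (valence 4) → 0 H
  atom 11: C, bond orders sum to 4 (valence 4) → 0 H
  atom 12: C, bond orders sum to 4 (valence 4) → 0 H
  atom 13: O, bond orders sum to 2 (valence 2) → 0 H
  atom 14: O, bond orders sum to 1 (valence 2) → 1 H
  atom 15: C, bond orders sum to 3 (valence 4) → 1 H
  atom 16: C, bond orders sum to 4 (valence 4) → 0 H
  atom 17: C, bond orders sum to 3 (valence 4) → 1 H
  atom 18: C, bond orders sum to 4 (valence 4) → 0 H
  atom 19: C, bond orders sum to 4 (valence 4) → 0 H
  atom 20: N, bond orders sum to 3 (valence 3) → 0 H
Total hydrogens: 8.

8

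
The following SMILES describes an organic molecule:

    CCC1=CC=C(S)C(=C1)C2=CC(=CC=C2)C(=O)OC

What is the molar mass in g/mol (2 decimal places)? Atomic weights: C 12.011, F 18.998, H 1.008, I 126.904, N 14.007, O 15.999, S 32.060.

First, the molecular formula is C16H16O2S (counting implicit H from valence).
  C: 16 × 12.011 = 192.176
  H: 16 × 1.008 = 16.128
  O: 2 × 15.999 = 31.998
  S: 1 × 32.060 = 32.060
Sum: 16×12.011 + 16×1.008 + 2×15.999 + 1×32.060 = 272.362 → 272.36 g/mol.

272.36 g/mol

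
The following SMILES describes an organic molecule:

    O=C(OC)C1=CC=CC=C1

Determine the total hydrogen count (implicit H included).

8

Walk through each heavy atom and fill implicit hydrogens from standard valence (C 4, N 3, O 2, S 2, halogen 1):
  atom 1: O, bond orders sum to 2 (valence 2) → 0 H
  atom 2: C, bond orders sum to 4 (valence 4) → 0 H
  atom 3: O, bond orders sum to 2 (valence 2) → 0 H
  atom 4: C, bond orders sum to 1 (valence 4) → 3 H
  atom 5: C, bond orders sum to 4 (valence 4) → 0 H
  atom 6: C, bond orders sum to 3 (valence 4) → 1 H
  atom 7: C, bond orders sum to 3 (valence 4) → 1 H
  atom 8: C, bond orders sum to 3 (valence 4) → 1 H
  atom 9: C, bond orders sum to 3 (valence 4) → 1 H
  atom 10: C, bond orders sum to 3 (valence 4) → 1 H
Total hydrogens: 8.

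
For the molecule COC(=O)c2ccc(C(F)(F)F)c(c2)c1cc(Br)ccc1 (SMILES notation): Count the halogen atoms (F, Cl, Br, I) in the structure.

4

Halogen atoms appear at heavy-atom positions 10, 11, 12, 18 (1×Br, 3×F).
Other groups present: 1 ester.
Halogen count: 4.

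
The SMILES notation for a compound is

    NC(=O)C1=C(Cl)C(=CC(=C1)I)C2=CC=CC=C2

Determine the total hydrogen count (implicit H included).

Walk through each heavy atom and fill implicit hydrogens from standard valence (C 4, N 3, O 2, S 2, halogen 1):
  atom 1: N, bond orders sum to 1 (valence 3) → 2 H
  atom 2: C, bond orders sum to 4 (valence 4) → 0 H
  atom 3: O, bond orders sum to 2 (valence 2) → 0 H
  atom 4: C, bond orders sum to 4 (valence 4) → 0 H
  atom 5: C, bond orders sum to 4 (valence 4) → 0 H
  atom 6: Cl (halogen, monovalent) → 0 H
  atom 7: C, bond orders sum to 4 (valence 4) → 0 H
  atom 8: C, bond orders sum to 3 (valence 4) → 1 H
  atom 9: C, bond orders sum to 4 (valence 4) → 0 H
  atom 10: C, bond orders sum to 3 (valence 4) → 1 H
  atom 11: I (halogen, monovalent) → 0 H
  atom 12: C, bond orders sum to 4 (valence 4) → 0 H
  atom 13: C, bond orders sum to 3 (valence 4) → 1 H
  atom 14: C, bond orders sum to 3 (valence 4) → 1 H
  atom 15: C, bond orders sum to 3 (valence 4) → 1 H
  atom 16: C, bond orders sum to 3 (valence 4) → 1 H
  atom 17: C, bond orders sum to 3 (valence 4) → 1 H
Total hydrogens: 9.

9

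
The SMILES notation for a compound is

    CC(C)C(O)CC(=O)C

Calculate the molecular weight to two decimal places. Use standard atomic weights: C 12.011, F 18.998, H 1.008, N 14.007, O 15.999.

First, the molecular formula is C7H14O2 (counting implicit H from valence).
  C: 7 × 12.011 = 84.077
  H: 14 × 1.008 = 14.112
  O: 2 × 15.999 = 31.998
Sum: 7×12.011 + 14×1.008 + 2×15.999 = 130.187 → 130.19 g/mol.

130.19 g/mol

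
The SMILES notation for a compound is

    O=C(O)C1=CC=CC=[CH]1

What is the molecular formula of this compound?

C7H6O2

Walk through each heavy atom and fill implicit hydrogens from standard valence (C 4, N 3, O 2, S 2, halogen 1):
  atom 1: O, bond orders sum to 2 (valence 2) → 0 H
  atom 2: C, bond orders sum to 4 (valence 4) → 0 H
  atom 3: O, bond orders sum to 1 (valence 2) → 1 H
  atom 4: C, bond orders sum to 4 (valence 4) → 0 H
  atom 5: C, bond orders sum to 3 (valence 4) → 1 H
  atom 6: C, bond orders sum to 3 (valence 4) → 1 H
  atom 7: C, bond orders sum to 3 (valence 4) → 1 H
  atom 8: C, bond orders sum to 3 (valence 4) → 1 H
  atom 9: C with explicit H count 1
Totals → C:7, H:6, O:2.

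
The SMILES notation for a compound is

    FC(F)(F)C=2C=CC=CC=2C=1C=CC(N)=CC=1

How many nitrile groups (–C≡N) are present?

0

Scan the SMILES for the nitrile motif — none present.
Groups that are present: 1 primary amine.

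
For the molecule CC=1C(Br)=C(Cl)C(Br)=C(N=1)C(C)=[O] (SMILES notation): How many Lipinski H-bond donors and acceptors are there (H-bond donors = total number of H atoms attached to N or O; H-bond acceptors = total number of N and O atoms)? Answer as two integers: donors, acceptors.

Donors: find every N or O and count the H atoms it carries.
  atom 10 (N): bond orders sum to 3 → 0 H
  atom 13 (O): bond orders sum to 2 → 0 H
Lipinski HBD = 0.
Acceptors: N atoms = 1, O atoms = 1 → HBA = 2.

0, 2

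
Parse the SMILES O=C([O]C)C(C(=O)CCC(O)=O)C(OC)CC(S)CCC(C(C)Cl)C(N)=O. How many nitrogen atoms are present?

Scan the SMILES for N atoms (remember two-letter symbols like Cl and Br are single atoms).
Nitrogen count: 1.

1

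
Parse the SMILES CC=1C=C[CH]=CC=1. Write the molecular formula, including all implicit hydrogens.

Walk through each heavy atom and fill implicit hydrogens from standard valence (C 4, N 3, O 2, S 2, halogen 1):
  atom 1: C, bond orders sum to 1 (valence 4) → 3 H
  atom 2: C, bond orders sum to 4 (valence 4) → 0 H
  atom 3: C, bond orders sum to 3 (valence 4) → 1 H
  atom 4: C, bond orders sum to 3 (valence 4) → 1 H
  atom 5: C with explicit H count 1
  atom 6: C, bond orders sum to 3 (valence 4) → 1 H
  atom 7: C, bond orders sum to 3 (valence 4) → 1 H
Totals → C:7, H:8.

C7H8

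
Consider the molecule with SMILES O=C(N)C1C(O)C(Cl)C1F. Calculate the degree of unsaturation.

Degree of unsaturation = (number of rings) + (number of π bonds).
Ring closures in the SMILES: 1.
π bonds: 1 double bond (each 1 DoU) → 1 DoU from unsaturation.
Total DoU = 1 + 1 = 2.

2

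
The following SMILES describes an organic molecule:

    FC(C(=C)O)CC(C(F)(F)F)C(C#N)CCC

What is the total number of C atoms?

11

Count every carbon token in the SMILES (each C, including those in ring-closure positions and inside branches).
Carbon count: 11.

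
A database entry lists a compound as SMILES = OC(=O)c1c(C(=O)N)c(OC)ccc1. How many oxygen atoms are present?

4

Scan the SMILES for O atoms (remember two-letter symbols like Cl and Br are single atoms).
Oxygen count: 4.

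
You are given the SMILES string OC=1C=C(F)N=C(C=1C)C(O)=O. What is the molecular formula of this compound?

Walk through each heavy atom and fill implicit hydrogens from standard valence (C 4, N 3, O 2, S 2, halogen 1):
  atom 1: O, bond orders sum to 1 (valence 2) → 1 H
  atom 2: C, bond orders sum to 4 (valence 4) → 0 H
  atom 3: C, bond orders sum to 3 (valence 4) → 1 H
  atom 4: C, bond orders sum to 4 (valence 4) → 0 H
  atom 5: F (halogen, monovalent) → 0 H
  atom 6: N, bond orders sum to 3 (valence 3) → 0 H
  atom 7: C, bond orders sum to 4 (valence 4) → 0 H
  atom 8: C, bond orders sum to 4 (valence 4) → 0 H
  atom 9: C, bond orders sum to 1 (valence 4) → 3 H
  atom 10: C, bond orders sum to 4 (valence 4) → 0 H
  atom 11: O, bond orders sum to 1 (valence 2) → 1 H
  atom 12: O, bond orders sum to 2 (valence 2) → 0 H
Totals → C:7, H:6, F:1, N:1, O:3.

C7H6FNO3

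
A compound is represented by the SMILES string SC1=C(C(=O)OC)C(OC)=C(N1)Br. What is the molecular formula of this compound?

Walk through each heavy atom and fill implicit hydrogens from standard valence (C 4, N 3, O 2, S 2, halogen 1):
  atom 1: S, bond orders sum to 1 (valence 2) → 1 H
  atom 2: C, bond orders sum to 4 (valence 4) → 0 H
  atom 3: C, bond orders sum to 4 (valence 4) → 0 H
  atom 4: C, bond orders sum to 4 (valence 4) → 0 H
  atom 5: O, bond orders sum to 2 (valence 2) → 0 H
  atom 6: O, bond orders sum to 2 (valence 2) → 0 H
  atom 7: C, bond orders sum to 1 (valence 4) → 3 H
  atom 8: C, bond orders sum to 4 (valence 4) → 0 H
  atom 9: O, bond orders sum to 2 (valence 2) → 0 H
  atom 10: C, bond orders sum to 1 (valence 4) → 3 H
  atom 11: C, bond orders sum to 4 (valence 4) → 0 H
  atom 12: N, bond orders sum to 2 (valence 3) → 1 H
  atom 13: Br (halogen, monovalent) → 0 H
Totals → C:7, H:8, Br:1, N:1, O:3, S:1.

C7H8BrNO3S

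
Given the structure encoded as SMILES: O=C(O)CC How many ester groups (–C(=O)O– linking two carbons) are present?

0

Scan the SMILES for the ester motif — none present.
Groups that are present: 1 carboxylic acid.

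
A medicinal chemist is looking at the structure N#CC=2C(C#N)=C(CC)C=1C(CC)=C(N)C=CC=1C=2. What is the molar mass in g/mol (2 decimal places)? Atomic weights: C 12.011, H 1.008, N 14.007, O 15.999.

249.32 g/mol

First, the molecular formula is C16H15N3 (counting implicit H from valence).
  C: 16 × 12.011 = 192.176
  H: 15 × 1.008 = 15.120
  N: 3 × 14.007 = 42.021
Sum: 16×12.011 + 15×1.008 + 3×14.007 = 249.317 → 249.32 g/mol.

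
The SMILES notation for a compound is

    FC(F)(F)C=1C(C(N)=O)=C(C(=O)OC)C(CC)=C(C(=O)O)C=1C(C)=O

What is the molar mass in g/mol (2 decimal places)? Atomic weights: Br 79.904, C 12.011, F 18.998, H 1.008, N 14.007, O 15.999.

First, the molecular formula is C15H14F3NO6 (counting implicit H from valence).
  C: 15 × 12.011 = 180.165
  F: 3 × 18.998 = 56.994
  H: 14 × 1.008 = 14.112
  N: 1 × 14.007 = 14.007
  O: 6 × 15.999 = 95.994
Sum: 15×12.011 + 3×18.998 + 14×1.008 + 1×14.007 + 6×15.999 = 361.272 → 361.27 g/mol.

361.27 g/mol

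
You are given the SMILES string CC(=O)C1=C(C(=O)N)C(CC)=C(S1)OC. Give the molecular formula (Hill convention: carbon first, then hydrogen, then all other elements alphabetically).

Walk through each heavy atom and fill implicit hydrogens from standard valence (C 4, N 3, O 2, S 2, halogen 1):
  atom 1: C, bond orders sum to 1 (valence 4) → 3 H
  atom 2: C, bond orders sum to 4 (valence 4) → 0 H
  atom 3: O, bond orders sum to 2 (valence 2) → 0 H
  atom 4: C, bond orders sum to 4 (valence 4) → 0 H
  atom 5: C, bond orders sum to 4 (valence 4) → 0 H
  atom 6: C, bond orders sum to 4 (valence 4) → 0 H
  atom 7: O, bond orders sum to 2 (valence 2) → 0 H
  atom 8: N, bond orders sum to 1 (valence 3) → 2 H
  atom 9: C, bond orders sum to 4 (valence 4) → 0 H
  atom 10: C, bond orders sum to 2 (valence 4) → 2 H
  atom 11: C, bond orders sum to 1 (valence 4) → 3 H
  atom 12: C, bond orders sum to 4 (valence 4) → 0 H
  atom 13: S, bond orders sum to 2 (valence 2) → 0 H
  atom 14: O, bond orders sum to 2 (valence 2) → 0 H
  atom 15: C, bond orders sum to 1 (valence 4) → 3 H
Totals → C:10, H:13, N:1, O:3, S:1.

C10H13NO3S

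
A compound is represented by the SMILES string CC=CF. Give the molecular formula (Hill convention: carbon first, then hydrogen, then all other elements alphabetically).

C3H5F

Walk through each heavy atom and fill implicit hydrogens from standard valence (C 4, N 3, O 2, S 2, halogen 1):
  atom 1: C, bond orders sum to 1 (valence 4) → 3 H
  atom 2: C, bond orders sum to 3 (valence 4) → 1 H
  atom 3: C, bond orders sum to 3 (valence 4) → 1 H
  atom 4: F (halogen, monovalent) → 0 H
Totals → C:3, H:5, F:1.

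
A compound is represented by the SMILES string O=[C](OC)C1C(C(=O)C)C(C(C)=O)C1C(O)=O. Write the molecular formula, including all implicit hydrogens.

Walk through each heavy atom and fill implicit hydrogens from standard valence (C 4, N 3, O 2, S 2, halogen 1):
  atom 1: O, bond orders sum to 2 (valence 2) → 0 H
  atom 2: C with explicit H count 0
  atom 3: O, bond orders sum to 2 (valence 2) → 0 H
  atom 4: C, bond orders sum to 1 (valence 4) → 3 H
  atom 5: C, bond orders sum to 3 (valence 4) → 1 H
  atom 6: C, bond orders sum to 3 (valence 4) → 1 H
  atom 7: C, bond orders sum to 4 (valence 4) → 0 H
  atom 8: O, bond orders sum to 2 (valence 2) → 0 H
  atom 9: C, bond orders sum to 1 (valence 4) → 3 H
  atom 10: C, bond orders sum to 3 (valence 4) → 1 H
  atom 11: C, bond orders sum to 4 (valence 4) → 0 H
  atom 12: C, bond orders sum to 1 (valence 4) → 3 H
  atom 13: O, bond orders sum to 2 (valence 2) → 0 H
  atom 14: C, bond orders sum to 3 (valence 4) → 1 H
  atom 15: C, bond orders sum to 4 (valence 4) → 0 H
  atom 16: O, bond orders sum to 1 (valence 2) → 1 H
  atom 17: O, bond orders sum to 2 (valence 2) → 0 H
Totals → C:11, H:14, O:6.

C11H14O6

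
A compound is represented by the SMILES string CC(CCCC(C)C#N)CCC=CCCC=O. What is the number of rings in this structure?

0

In SMILES, each pair of matching ring-closure digits denotes one ring-closing bond; the number of such bonds equals the number of independent rings.
Ring-closure bonds here: 0.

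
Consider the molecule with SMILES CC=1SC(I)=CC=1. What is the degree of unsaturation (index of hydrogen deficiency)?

Degree of unsaturation = (number of rings) + (number of π bonds).
Ring closures in the SMILES: 1.
π bonds: 2 double bonds (each 1 DoU) → 2 DoU from unsaturation.
Total DoU = 1 + 2 = 3.

3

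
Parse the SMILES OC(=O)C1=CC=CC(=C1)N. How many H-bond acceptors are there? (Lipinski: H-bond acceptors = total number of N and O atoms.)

3

N atoms: 1; O atoms: 2.
Lipinski HBA = 1 + 2 = 3.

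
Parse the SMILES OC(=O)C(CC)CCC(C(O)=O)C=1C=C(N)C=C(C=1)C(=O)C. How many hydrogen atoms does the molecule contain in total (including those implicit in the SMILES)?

21

Walk through each heavy atom and fill implicit hydrogens from standard valence (C 4, N 3, O 2, S 2, halogen 1):
  atom 1: O, bond orders sum to 1 (valence 2) → 1 H
  atom 2: C, bond orders sum to 4 (valence 4) → 0 H
  atom 3: O, bond orders sum to 2 (valence 2) → 0 H
  atom 4: C, bond orders sum to 3 (valence 4) → 1 H
  atom 5: C, bond orders sum to 2 (valence 4) → 2 H
  atom 6: C, bond orders sum to 1 (valence 4) → 3 H
  atom 7: C, bond orders sum to 2 (valence 4) → 2 H
  atom 8: C, bond orders sum to 2 (valence 4) → 2 H
  atom 9: C, bond orders sum to 3 (valence 4) → 1 H
  atom 10: C, bond orders sum to 4 (valence 4) → 0 H
  atom 11: O, bond orders sum to 1 (valence 2) → 1 H
  atom 12: O, bond orders sum to 2 (valence 2) → 0 H
  atom 13: C, bond orders sum to 4 (valence 4) → 0 H
  atom 14: C, bond orders sum to 3 (valence 4) → 1 H
  atom 15: C, bond orders sum to 4 (valence 4) → 0 H
  atom 16: N, bond orders sum to 1 (valence 3) → 2 H
  atom 17: C, bond orders sum to 3 (valence 4) → 1 H
  atom 18: C, bond orders sum to 4 (valence 4) → 0 H
  atom 19: C, bond orders sum to 3 (valence 4) → 1 H
  atom 20: C, bond orders sum to 4 (valence 4) → 0 H
  atom 21: O, bond orders sum to 2 (valence 2) → 0 H
  atom 22: C, bond orders sum to 1 (valence 4) → 3 H
Total hydrogens: 21.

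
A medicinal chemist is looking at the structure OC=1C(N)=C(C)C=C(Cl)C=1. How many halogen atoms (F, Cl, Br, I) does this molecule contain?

Halogen atoms appear at heavy-atom position 9 (1×Cl).
Other groups present: 1 hydroxyl, 1 primary amine.
Halogen count: 1.

1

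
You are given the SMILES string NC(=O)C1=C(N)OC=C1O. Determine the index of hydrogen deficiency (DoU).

Molecular formula: C5H6N2O3.
DoU = (2C + 2 + N − H − X) / 2, where X is the halogen count and O/S are ignored.
    = (2·5 + 2 + 2 − 6 − 0) / 2 = 8 / 2 = 4.

4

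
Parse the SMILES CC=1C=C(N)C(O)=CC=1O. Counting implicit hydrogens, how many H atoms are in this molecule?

Walk through each heavy atom and fill implicit hydrogens from standard valence (C 4, N 3, O 2, S 2, halogen 1):
  atom 1: C, bond orders sum to 1 (valence 4) → 3 H
  atom 2: C, bond orders sum to 4 (valence 4) → 0 H
  atom 3: C, bond orders sum to 3 (valence 4) → 1 H
  atom 4: C, bond orders sum to 4 (valence 4) → 0 H
  atom 5: N, bond orders sum to 1 (valence 3) → 2 H
  atom 6: C, bond orders sum to 4 (valence 4) → 0 H
  atom 7: O, bond orders sum to 1 (valence 2) → 1 H
  atom 8: C, bond orders sum to 3 (valence 4) → 1 H
  atom 9: C, bond orders sum to 4 (valence 4) → 0 H
  atom 10: O, bond orders sum to 1 (valence 2) → 1 H
Total hydrogens: 9.

9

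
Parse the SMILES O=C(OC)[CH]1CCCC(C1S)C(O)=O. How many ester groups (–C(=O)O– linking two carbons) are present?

1

The ester motif appears at heavy-atom position 2 in the SMILES.
Other groups present: 1 carboxylic acid, 1 thiol.
Ester count: 1.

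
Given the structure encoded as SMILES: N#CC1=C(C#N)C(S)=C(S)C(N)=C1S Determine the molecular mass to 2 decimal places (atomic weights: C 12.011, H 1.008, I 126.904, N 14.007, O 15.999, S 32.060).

239.33 g/mol

First, the molecular formula is C8H5N3S3 (counting implicit H from valence).
  C: 8 × 12.011 = 96.088
  H: 5 × 1.008 = 5.040
  N: 3 × 14.007 = 42.021
  S: 3 × 32.060 = 96.180
Sum: 8×12.011 + 5×1.008 + 3×14.007 + 3×32.060 = 239.329 → 239.33 g/mol.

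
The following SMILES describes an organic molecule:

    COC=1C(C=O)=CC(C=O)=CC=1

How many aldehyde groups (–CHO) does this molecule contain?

2

The aldehyde motif appears at heavy-atom positions 5, 9 in the SMILES.
Other groups present: 1 ether.
Aldehyde count: 2.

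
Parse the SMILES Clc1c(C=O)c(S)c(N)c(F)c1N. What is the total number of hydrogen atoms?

Walk through each heavy atom and fill implicit hydrogens from standard valence (C 4, N 3, O 2, S 2, halogen 1); for lowercase aromatic atoms, an aromatic c carries 1 H when it has two neighbours and 0 H with three, and aromatic n carries 0 H:
  atom 1: Cl (halogen, monovalent) → 0 H
  atom 2: aromatic c, 3 neighbours → 0 H
  atom 3: aromatic c, 3 neighbours → 0 H
  atom 4: C, bond orders sum to 3 (valence 4) → 1 H
  atom 5: O, bond orders sum to 2 (valence 2) → 0 H
  atom 6: aromatic c, 3 neighbours → 0 H
  atom 7: S, bond orders sum to 1 (valence 2) → 1 H
  atom 8: aromatic c, 3 neighbours → 0 H
  atom 9: N, bond orders sum to 1 (valence 3) → 2 H
  atom 10: aromatic c, 3 neighbours → 0 H
  atom 11: F (halogen, monovalent) → 0 H
  atom 12: aromatic c, 3 neighbours → 0 H
  atom 13: N, bond orders sum to 1 (valence 3) → 2 H
Total hydrogens: 6.

6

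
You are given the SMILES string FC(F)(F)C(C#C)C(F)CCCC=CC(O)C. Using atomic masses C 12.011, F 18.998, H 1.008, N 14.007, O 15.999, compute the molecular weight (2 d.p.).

First, the molecular formula is C12H16F4O (counting implicit H from valence).
  C: 12 × 12.011 = 144.132
  F: 4 × 18.998 = 75.992
  H: 16 × 1.008 = 16.128
  O: 1 × 15.999 = 15.999
Sum: 12×12.011 + 4×18.998 + 16×1.008 + 1×15.999 = 252.251 → 252.25 g/mol.

252.25 g/mol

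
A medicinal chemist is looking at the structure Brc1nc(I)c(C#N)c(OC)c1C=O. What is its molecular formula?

C8H4BrIN2O2

Walk through each heavy atom and fill implicit hydrogens from standard valence (C 4, N 3, O 2, S 2, halogen 1); for lowercase aromatic atoms, an aromatic c carries 1 H when it has two neighbours and 0 H with three, and aromatic n carries 0 H:
  atom 1: Br (halogen, monovalent) → 0 H
  atom 2: aromatic c, 3 neighbours → 0 H
  atom 3: aromatic n, 2 neighbours → 0 H
  atom 4: aromatic c, 3 neighbours → 0 H
  atom 5: I (halogen, monovalent) → 0 H
  atom 6: aromatic c, 3 neighbours → 0 H
  atom 7: C, bond orders sum to 4 (valence 4) → 0 H
  atom 8: N, bond orders sum to 3 (valence 3) → 0 H
  atom 9: aromatic c, 3 neighbours → 0 H
  atom 10: O, bond orders sum to 2 (valence 2) → 0 H
  atom 11: C, bond orders sum to 1 (valence 4) → 3 H
  atom 12: aromatic c, 3 neighbours → 0 H
  atom 13: C, bond orders sum to 3 (valence 4) → 1 H
  atom 14: O, bond orders sum to 2 (valence 2) → 0 H
Totals → C:8, H:4, Br:1, I:1, N:2, O:2.
In Hill order: C8H4BrIN2O2.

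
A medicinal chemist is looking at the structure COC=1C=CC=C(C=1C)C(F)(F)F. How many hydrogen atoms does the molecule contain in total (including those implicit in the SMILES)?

Walk through each heavy atom and fill implicit hydrogens from standard valence (C 4, N 3, O 2, S 2, halogen 1):
  atom 1: C, bond orders sum to 1 (valence 4) → 3 H
  atom 2: O, bond orders sum to 2 (valence 2) → 0 H
  atom 3: C, bond orders sum to 4 (valence 4) → 0 H
  atom 4: C, bond orders sum to 3 (valence 4) → 1 H
  atom 5: C, bond orders sum to 3 (valence 4) → 1 H
  atom 6: C, bond orders sum to 3 (valence 4) → 1 H
  atom 7: C, bond orders sum to 4 (valence 4) → 0 H
  atom 8: C, bond orders sum to 4 (valence 4) → 0 H
  atom 9: C, bond orders sum to 1 (valence 4) → 3 H
  atom 10: C, bond orders sum to 4 (valence 4) → 0 H
  atom 11: F (halogen, monovalent) → 0 H
  atom 12: F (halogen, monovalent) → 0 H
  atom 13: F (halogen, monovalent) → 0 H
Total hydrogens: 9.

9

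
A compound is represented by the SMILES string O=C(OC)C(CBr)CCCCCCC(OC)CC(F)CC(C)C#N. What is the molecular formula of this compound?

C18H31BrFNO3

Walk through each heavy atom and fill implicit hydrogens from standard valence (C 4, N 3, O 2, S 2, halogen 1):
  atom 1: O, bond orders sum to 2 (valence 2) → 0 H
  atom 2: C, bond orders sum to 4 (valence 4) → 0 H
  atom 3: O, bond orders sum to 2 (valence 2) → 0 H
  atom 4: C, bond orders sum to 1 (valence 4) → 3 H
  atom 5: C, bond orders sum to 3 (valence 4) → 1 H
  atom 6: C, bond orders sum to 2 (valence 4) → 2 H
  atom 7: Br (halogen, monovalent) → 0 H
  atom 8: C, bond orders sum to 2 (valence 4) → 2 H
  atom 9: C, bond orders sum to 2 (valence 4) → 2 H
  atom 10: C, bond orders sum to 2 (valence 4) → 2 H
  atom 11: C, bond orders sum to 2 (valence 4) → 2 H
  atom 12: C, bond orders sum to 2 (valence 4) → 2 H
  atom 13: C, bond orders sum to 2 (valence 4) → 2 H
  atom 14: C, bond orders sum to 3 (valence 4) → 1 H
  atom 15: O, bond orders sum to 2 (valence 2) → 0 H
  atom 16: C, bond orders sum to 1 (valence 4) → 3 H
  atom 17: C, bond orders sum to 2 (valence 4) → 2 H
  atom 18: C, bond orders sum to 3 (valence 4) → 1 H
  atom 19: F (halogen, monovalent) → 0 H
  atom 20: C, bond orders sum to 2 (valence 4) → 2 H
  atom 21: C, bond orders sum to 3 (valence 4) → 1 H
  atom 22: C, bond orders sum to 1 (valence 4) → 3 H
  atom 23: C, bond orders sum to 4 (valence 4) → 0 H
  atom 24: N, bond orders sum to 3 (valence 3) → 0 H
Totals → C:18, H:31, Br:1, F:1, N:1, O:3.
In Hill order: C18H31BrFNO3.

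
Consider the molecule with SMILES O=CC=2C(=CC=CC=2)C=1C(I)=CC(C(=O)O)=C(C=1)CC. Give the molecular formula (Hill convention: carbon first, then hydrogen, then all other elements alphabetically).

C16H13IO3

Walk through each heavy atom and fill implicit hydrogens from standard valence (C 4, N 3, O 2, S 2, halogen 1):
  atom 1: O, bond orders sum to 2 (valence 2) → 0 H
  atom 2: C, bond orders sum to 3 (valence 4) → 1 H
  atom 3: C, bond orders sum to 4 (valence 4) → 0 H
  atom 4: C, bond orders sum to 4 (valence 4) → 0 H
  atom 5: C, bond orders sum to 3 (valence 4) → 1 H
  atom 6: C, bond orders sum to 3 (valence 4) → 1 H
  atom 7: C, bond orders sum to 3 (valence 4) → 1 H
  atom 8: C, bond orders sum to 3 (valence 4) → 1 H
  atom 9: C, bond orders sum to 4 (valence 4) → 0 H
  atom 10: C, bond orders sum to 4 (valence 4) → 0 H
  atom 11: I (halogen, monovalent) → 0 H
  atom 12: C, bond orders sum to 3 (valence 4) → 1 H
  atom 13: C, bond orders sum to 4 (valence 4) → 0 H
  atom 14: C, bond orders sum to 4 (valence 4) → 0 H
  atom 15: O, bond orders sum to 2 (valence 2) → 0 H
  atom 16: O, bond orders sum to 1 (valence 2) → 1 H
  atom 17: C, bond orders sum to 4 (valence 4) → 0 H
  atom 18: C, bond orders sum to 3 (valence 4) → 1 H
  atom 19: C, bond orders sum to 2 (valence 4) → 2 H
  atom 20: C, bond orders sum to 1 (valence 4) → 3 H
Totals → C:16, H:13, I:1, O:3.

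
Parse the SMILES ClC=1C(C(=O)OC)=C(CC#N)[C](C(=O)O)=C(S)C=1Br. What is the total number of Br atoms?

1

Scan the SMILES for Br atoms (remember two-letter symbols like Cl and Br are single atoms).
Bromine count: 1.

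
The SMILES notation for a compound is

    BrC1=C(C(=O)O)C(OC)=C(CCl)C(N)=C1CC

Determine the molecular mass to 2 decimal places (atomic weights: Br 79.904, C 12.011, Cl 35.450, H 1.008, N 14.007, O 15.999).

First, the molecular formula is C11H13BrClNO3 (counting implicit H from valence).
  Br: 1 × 79.904 = 79.904
  C: 11 × 12.011 = 132.121
  Cl: 1 × 35.450 = 35.450
  H: 13 × 1.008 = 13.104
  N: 1 × 14.007 = 14.007
  O: 3 × 15.999 = 47.997
Sum: 1×79.904 + 11×12.011 + 1×35.450 + 13×1.008 + 1×14.007 + 3×15.999 = 322.583 → 322.58 g/mol.

322.58 g/mol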